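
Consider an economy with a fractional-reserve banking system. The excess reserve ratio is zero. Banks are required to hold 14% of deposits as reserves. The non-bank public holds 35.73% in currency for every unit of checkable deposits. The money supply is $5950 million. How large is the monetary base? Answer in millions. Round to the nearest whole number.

$2180 million

The money multiplier is m = (1 + c) / (rr + c) = (1 + 0.3573) / (0.14 + 0.3573) ≈ 2.72934.
MB = M / m = 5950 / 2.72934 ≈ 2180.0142 million.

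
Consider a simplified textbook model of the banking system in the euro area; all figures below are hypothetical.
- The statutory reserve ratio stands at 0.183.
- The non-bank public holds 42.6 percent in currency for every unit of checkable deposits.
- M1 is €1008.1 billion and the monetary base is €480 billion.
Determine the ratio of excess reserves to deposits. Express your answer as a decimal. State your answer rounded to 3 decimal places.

Using m = M/MB = 1008.1/480 ≈ 2.100208. Since m = (1 + c)/(c + rr + e), the denominator satisfies c + rr + e = (1 + c)/m = (1 + 0.426) / 2.100208 ≈ 0.678980.
With c = 0.426 and rr = 0.183, the ratio of excess reserves to deposits is 0.678980 − 0.426 − 0.183 = 0.06998.

0.070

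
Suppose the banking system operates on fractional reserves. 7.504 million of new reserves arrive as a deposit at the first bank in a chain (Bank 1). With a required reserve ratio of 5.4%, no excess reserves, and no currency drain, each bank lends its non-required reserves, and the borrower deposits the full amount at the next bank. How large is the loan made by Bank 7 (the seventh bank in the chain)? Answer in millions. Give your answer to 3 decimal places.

Each bank lends a fraction (1 − rr) = 0.9460 of the deposit it receives, so Bank 7 receives 7.504·0.9460^6 and lends 7.504·0.9460^7 ≈ 5.0878 million.

5.088 million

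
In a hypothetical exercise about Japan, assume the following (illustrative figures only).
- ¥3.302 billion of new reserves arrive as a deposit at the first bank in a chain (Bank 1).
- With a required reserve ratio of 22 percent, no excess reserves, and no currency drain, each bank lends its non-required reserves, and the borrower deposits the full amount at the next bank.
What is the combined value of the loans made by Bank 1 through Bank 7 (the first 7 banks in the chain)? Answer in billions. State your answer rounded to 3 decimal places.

Bank i lends (1 − rr)^i of the original deposit: Bank 1 lends 3.302·0.7800 ≈ 2.5756, Bank 2 lends 3.302·0.7800² ≈ 2.0089, and so on.
Summing a geometric series: total = 3.302·[0.7800·(1 − 0.7800^7) / (1 − 0.7800)] ≈ 9.6507 billion.

¥9.651 billion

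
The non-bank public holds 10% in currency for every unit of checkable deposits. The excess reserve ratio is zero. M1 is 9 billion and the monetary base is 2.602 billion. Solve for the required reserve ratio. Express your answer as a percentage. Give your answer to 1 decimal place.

21.8%

Using m = M/MB = 9/2.602 ≈ 3.458878. Since m = (1 + c)/(c + rr + e), the denominator satisfies c + rr + e = (1 + c)/m = (1 + 0.1) / 3.458878 ≈ 0.318022.
With c = 0.1 and e = 0, the required reserve ratio is 0.318022 − 0.1 − 0 = 0.218022.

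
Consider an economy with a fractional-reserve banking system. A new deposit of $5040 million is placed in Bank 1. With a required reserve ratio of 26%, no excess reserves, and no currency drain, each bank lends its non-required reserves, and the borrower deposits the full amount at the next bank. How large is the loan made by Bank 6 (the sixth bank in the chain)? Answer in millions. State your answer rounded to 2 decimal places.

Each bank lends a fraction (1 − rr) = 0.7400 of the deposit it receives, so Bank 6 receives 5040·0.7400^5 and lends 5040·0.7400^6 ≈ 827.6007 million.

$827.60 million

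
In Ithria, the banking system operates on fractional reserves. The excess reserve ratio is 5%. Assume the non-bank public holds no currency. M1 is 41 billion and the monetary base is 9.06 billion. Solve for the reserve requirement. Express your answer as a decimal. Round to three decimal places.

0.171

Using m = M/MB = 41/9.06 ≈ 4.525386. Since m = (1 + c)/(c + rr + e), the denominator satisfies c + rr + e = (1 + c)/m = (1 + 0) / 4.525386 ≈ 0.220976.
With c = 0 and e = 0.05, the reserve requirement is 0.220976 − 0 − 0.05 = 0.170976.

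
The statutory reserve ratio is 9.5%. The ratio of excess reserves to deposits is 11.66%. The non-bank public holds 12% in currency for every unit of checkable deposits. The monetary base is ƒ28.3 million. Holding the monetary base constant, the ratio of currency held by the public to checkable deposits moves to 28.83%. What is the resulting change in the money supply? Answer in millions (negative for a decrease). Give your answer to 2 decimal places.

-22.65 million

Initially m₁ = (1 + 0.12) / (0.095 + 0.1166 + 0.12) ≈ 3.37756, so M₁ = 3.37756 × 28.3 ≈ 95.5849 million.
After the change m₂ = (1 + 0.2883) / (0.095 + 0.1166 + 0.2883) ≈ 2.57712, so M₂ = 2.57712 × 28.3 ≈ 72.9325 million.
ΔM = M₂ − M₁ = 72.9325 − 95.5849 = -22.6524 million.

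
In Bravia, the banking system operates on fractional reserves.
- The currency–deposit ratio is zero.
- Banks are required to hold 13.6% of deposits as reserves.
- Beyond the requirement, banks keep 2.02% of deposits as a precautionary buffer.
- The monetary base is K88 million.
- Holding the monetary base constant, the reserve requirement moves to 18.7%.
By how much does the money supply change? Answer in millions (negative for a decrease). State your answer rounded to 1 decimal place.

Initially m₁ = 1 / (0.136 + 0.0202) ≈ 6.4020, so M₁ = 6.4020 × 88 = 563.376 million.
After the change m₂ = 1 / (0.187 + 0.0202) ≈ 4.8263, so M₂ = 4.8263 × 88 = 424.7144 million.
ΔM = M₂ − M₁ = 424.7144 − 563.376 = -138.6616 million.

-138.7 million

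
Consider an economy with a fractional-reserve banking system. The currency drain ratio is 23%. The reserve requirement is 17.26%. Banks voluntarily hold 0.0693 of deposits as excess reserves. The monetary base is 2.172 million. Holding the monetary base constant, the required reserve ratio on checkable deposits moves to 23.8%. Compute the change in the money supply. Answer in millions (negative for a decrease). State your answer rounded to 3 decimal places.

Initially m₁ = (1 + 0.23) / (0.1726 + 0.0693 + 0.23) ≈ 2.60648, so M₁ = 2.60648 × 2.172 ≈ 5.6613 million.
After the change m₂ = (1 + 0.23) / (0.238 + 0.0693 + 0.23) ≈ 2.28922, so M₂ = 2.28922 × 2.172 ≈ 4.9722 million.
ΔM = M₂ − M₁ = 4.9722 − 5.6613 = -0.6891 million.

-0.689 million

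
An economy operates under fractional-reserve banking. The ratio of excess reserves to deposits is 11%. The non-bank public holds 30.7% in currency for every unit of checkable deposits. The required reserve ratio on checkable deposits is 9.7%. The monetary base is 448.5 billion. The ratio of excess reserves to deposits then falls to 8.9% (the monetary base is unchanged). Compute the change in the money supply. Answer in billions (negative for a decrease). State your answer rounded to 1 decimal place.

48.6 billion

Initially m₁ = (1 + 0.307) / (0.097 + 0.11 + 0.307) ≈ 2.54280, so M₁ = 2.54280 × 448.5 = 1140.4458 billion.
After the change m₂ = (1 + 0.307) / (0.097 + 0.089 + 0.307) ≈ 2.65112, so M₂ = 2.65112 × 448.5 ≈ 1189.0273 billion.
ΔM = M₂ − M₁ = 1189.0273 − 1140.4458 = 48.5815 billion.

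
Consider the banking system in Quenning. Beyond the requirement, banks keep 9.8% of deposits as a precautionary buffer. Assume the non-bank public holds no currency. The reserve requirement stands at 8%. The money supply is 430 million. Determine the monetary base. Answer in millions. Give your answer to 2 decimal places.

76.54 million

The money multiplier is m = 1 / (rr + e) = 1 / (0.08 + 0.098) ≈ 5.617978.
MB = M / m = 430 / 5.617978 ≈ 76.54 million.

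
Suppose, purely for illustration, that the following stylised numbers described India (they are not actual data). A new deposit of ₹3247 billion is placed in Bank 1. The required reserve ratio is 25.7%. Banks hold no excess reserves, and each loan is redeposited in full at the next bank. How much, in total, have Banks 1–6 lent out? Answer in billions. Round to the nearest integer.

₹7808 billion

Bank i lends (1 − rr)^i of the original deposit: Bank 1 lends 3247·0.7430 = 2412.5210, Bank 2 lends 3247·0.7430² ≈ 1792.5031, and so on.
Summing a geometric series: total = 3247·[0.7430·(1 − 0.7430^6) / (1 − 0.7430)] ≈ 7807.9186 billion.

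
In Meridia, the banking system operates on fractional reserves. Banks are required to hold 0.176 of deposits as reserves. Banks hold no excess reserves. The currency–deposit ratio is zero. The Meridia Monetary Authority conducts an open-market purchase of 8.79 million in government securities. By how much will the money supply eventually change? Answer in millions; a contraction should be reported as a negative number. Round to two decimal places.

The simple money multiplier is m = 1/rr = 1/0.176 ≈ 5.6818.
An open-market purchase increases the monetary base by 8.79 million, so ΔM = m × ΔMB = 5.6818 × 8.79 ≈ 49.943 million.

49.94 million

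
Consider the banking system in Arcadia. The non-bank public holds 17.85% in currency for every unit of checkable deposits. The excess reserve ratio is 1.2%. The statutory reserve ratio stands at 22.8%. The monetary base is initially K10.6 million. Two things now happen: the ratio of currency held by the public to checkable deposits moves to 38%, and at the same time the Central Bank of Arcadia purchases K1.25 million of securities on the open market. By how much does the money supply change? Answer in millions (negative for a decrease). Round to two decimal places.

Before: m₁ = (1 + 0.1785) / (0.228 + 0.012 + 0.1785) ≈ 2.81601, MB₁ = 10.6, so M₁ = 2.81601 × 10.6 ≈ 29.8497 million.
After: m₂ = (1 + 0.38) / (0.228 + 0.012 + 0.38) ≈ 2.22581, MB₂ = 10.6 + 1.25 = 11.85, so M₂ = 2.22581 × 11.85 ≈ 26.3758 million.
ΔM = M₂ − M₁ = 26.3758 − 29.8497 = -3.4739 million.

-3.47 million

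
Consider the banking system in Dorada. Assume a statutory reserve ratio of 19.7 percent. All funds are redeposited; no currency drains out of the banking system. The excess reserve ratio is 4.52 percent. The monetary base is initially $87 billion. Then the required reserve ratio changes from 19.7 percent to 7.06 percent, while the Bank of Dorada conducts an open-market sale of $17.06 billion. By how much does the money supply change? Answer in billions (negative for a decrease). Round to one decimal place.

Before: m₁ = 1 / (0.197 + 0.0452) ≈ 4.1288, MB₁ = 87, so M₁ = 4.1288 × 87 = 359.2056 billion.
After: m₂ = 1 / (0.0706 + 0.0452) ≈ 8.6356, MB₂ = 87 − 17.06 = 69.94, so M₂ = 8.6356 × 69.94 ≈ 603.9739 billion.
ΔM = M₂ − M₁ = 603.9739 − 359.2056 = 244.7683 billion.

$244.8 billion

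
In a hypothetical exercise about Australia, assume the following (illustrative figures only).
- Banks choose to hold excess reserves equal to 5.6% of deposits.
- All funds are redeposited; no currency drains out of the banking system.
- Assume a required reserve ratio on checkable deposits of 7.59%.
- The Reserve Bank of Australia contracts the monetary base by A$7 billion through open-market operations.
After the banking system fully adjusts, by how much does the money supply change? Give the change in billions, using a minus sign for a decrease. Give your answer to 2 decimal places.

The money multiplier is m = 1 / (rr + e) = 1 / (0.0759 + 0.056) ≈ 7.5815.
The sale removes 7 billion of base, so ΔM = m × ΔMB = 7.5815 × (−7) = -53.0705 billion.

-53.07 billion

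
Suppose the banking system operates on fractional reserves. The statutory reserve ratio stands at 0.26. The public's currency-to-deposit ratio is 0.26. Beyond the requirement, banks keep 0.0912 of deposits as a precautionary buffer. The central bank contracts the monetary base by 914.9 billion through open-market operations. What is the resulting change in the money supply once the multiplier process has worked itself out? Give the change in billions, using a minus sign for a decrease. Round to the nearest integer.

The money multiplier is m = (1 + c) / (rr + e + c) = (1 + 0.26) / (0.26 + 0.0912 + 0.26) ≈ 2.0615.
The sale removes 914.9 billion of base, so ΔM = m × ΔMB = 2.0615 × (−914.9) ≈ -1886.0664 billion.

-1886 billion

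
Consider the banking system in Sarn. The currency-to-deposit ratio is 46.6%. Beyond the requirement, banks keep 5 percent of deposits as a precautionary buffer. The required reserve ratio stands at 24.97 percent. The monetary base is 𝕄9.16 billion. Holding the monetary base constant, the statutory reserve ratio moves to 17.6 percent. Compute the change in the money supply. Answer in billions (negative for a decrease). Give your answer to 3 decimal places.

Initially m₁ = (1 + 0.466) / (0.2497 + 0.05 + 0.466) ≈ 1.91459, so M₁ = 1.91459 × 9.16 ≈ 17.5376 billion.
After the change m₂ = (1 + 0.466) / (0.176 + 0.05 + 0.466) ≈ 2.11850, so M₂ = 2.11850 × 9.16 ≈ 19.4055 billion.
ΔM = M₂ − M₁ = 19.4055 − 17.5376 = 1.8679 billion.

𝕄1.868 billion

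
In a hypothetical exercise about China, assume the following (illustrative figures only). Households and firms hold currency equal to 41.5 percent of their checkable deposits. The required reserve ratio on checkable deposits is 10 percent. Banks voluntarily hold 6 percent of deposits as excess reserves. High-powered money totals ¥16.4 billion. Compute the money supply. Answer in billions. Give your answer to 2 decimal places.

The money multiplier is m = (1 + c) / (rr + e + c) = (1 + 0.415) / (0.1 + 0.06 + 0.415) ≈ 2.46087.
So M = m × MB = 2.46087 × 16.4 ≈ 40.3583 billion.

¥40.36 billion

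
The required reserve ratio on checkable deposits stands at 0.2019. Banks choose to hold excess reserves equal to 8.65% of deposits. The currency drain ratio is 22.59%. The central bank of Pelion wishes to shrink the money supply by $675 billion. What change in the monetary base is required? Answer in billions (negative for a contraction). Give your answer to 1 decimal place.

The money multiplier is m = (1 + c) / (rr + e + c) = (1 + 0.2259) / (0.2019 + 0.0865 + 0.2259) ≈ 2.38363.
ΔMB = ΔM / m = (−675) / 2.38363 ≈ -283.1815 billion.

-283.2 billion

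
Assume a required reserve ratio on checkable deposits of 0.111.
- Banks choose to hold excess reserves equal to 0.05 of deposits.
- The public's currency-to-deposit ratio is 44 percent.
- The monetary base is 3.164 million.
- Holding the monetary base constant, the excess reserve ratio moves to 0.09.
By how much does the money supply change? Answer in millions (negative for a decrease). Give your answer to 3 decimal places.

-0.473 million

Initially m₁ = (1 + 0.44) / (0.111 + 0.05 + 0.44) ≈ 2.39601, so M₁ = 2.39601 × 3.164 ≈ 7.581 million.
After the change m₂ = (1 + 0.44) / (0.111 + 0.09 + 0.44) ≈ 2.24649, so M₂ = 2.24649 × 3.164 ≈ 7.1079 million.
ΔM = M₂ − M₁ = 7.1079 − 7.581 = -0.4731 million.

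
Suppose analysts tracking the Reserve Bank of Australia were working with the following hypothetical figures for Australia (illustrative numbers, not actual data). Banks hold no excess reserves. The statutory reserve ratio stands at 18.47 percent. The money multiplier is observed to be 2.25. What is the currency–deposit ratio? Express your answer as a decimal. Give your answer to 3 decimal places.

0.468

Using m = 2.25. From m = (1 + c)/(c + rr + e), rearranging gives 1 + c = m·(c + rr + e), so c·(1 − m) = m·(rr + e) − 1.
Hence c = [m·(rr + e) − 1]/(1 − m) = [2.25 × (0.1847 + 0) − 1] / (1 − 2.25) = 0.467540.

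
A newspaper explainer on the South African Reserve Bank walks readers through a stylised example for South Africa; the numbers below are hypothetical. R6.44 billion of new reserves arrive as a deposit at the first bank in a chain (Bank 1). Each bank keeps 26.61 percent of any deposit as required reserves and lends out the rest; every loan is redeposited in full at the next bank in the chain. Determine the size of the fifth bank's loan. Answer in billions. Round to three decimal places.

R1.371 billion

Each bank lends a fraction (1 − rr) = 0.7339 of the deposit it receives, so Bank 5 receives 6.44·0.7339^4 and lends 6.44·0.7339^5 ≈ 1.3711 billion.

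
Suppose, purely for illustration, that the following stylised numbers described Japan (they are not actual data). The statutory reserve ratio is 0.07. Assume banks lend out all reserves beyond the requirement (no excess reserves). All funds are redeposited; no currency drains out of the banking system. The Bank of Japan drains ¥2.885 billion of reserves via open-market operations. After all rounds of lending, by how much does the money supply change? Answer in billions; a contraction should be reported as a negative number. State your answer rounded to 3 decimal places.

The simple money multiplier is m = 1/rr = 1/0.07 ≈ 14.28571.
An open-market sale reduces the monetary base by 2.885 billion, so ΔM = m × ΔMB = 14.28571 × (−2.885) ≈ -41.2143 billion.

-41.214 billion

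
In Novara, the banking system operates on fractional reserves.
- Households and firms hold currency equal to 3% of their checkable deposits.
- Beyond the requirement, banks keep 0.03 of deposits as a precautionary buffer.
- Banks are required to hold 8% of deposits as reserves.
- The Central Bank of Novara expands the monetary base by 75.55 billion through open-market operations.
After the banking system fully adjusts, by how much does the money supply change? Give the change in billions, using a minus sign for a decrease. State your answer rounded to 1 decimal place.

555.8 billion

The money multiplier is m = (1 + c) / (rr + e + c) = (1 + 0.03) / (0.08 + 0.03 + 0.03) ≈ 7.3571.
The purchase adds 75.55 billion of base, so ΔM = m × ΔMB = 7.3571 × (+75.55) ≈ 555.8289 billion.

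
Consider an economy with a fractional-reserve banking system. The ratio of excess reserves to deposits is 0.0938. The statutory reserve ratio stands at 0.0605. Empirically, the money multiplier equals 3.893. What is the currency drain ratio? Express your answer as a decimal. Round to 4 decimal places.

Using m = 3.893. From m = (1 + c)/(c + rr + e), rearranging gives 1 + c = m·(c + rr + e), so c·(1 − m) = m·(rr + e) − 1.
Hence c = [m·(rr + e) − 1]/(1 − m) = [3.893 × (0.0605 + 0.0938) − 1] / (1 − 3.893) ≈ 0.138026.

0.1380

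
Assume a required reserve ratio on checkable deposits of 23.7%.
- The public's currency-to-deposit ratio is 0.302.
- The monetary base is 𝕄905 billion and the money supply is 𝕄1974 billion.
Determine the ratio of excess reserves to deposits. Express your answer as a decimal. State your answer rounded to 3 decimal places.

Using m = M/MB = 1974/905 ≈ 2.181215. Since m = (1 + c)/(c + rr + e), the denominator satisfies c + rr + e = (1 + c)/m = (1 + 0.302) / 2.181215 ≈ 0.596915.
With c = 0.302 and rr = 0.237, the ratio of excess reserves to deposits is 0.596915 − 0.302 − 0.237 = 0.057915.

0.058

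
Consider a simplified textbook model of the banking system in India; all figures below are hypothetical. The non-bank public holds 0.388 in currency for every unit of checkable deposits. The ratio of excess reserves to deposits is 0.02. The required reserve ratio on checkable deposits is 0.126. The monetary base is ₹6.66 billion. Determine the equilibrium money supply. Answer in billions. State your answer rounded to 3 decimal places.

The money multiplier is m = (1 + c) / (rr + e + c) = (1 + 0.388) / (0.126 + 0.02 + 0.388) ≈ 2.59925.
So M = m × MB = 2.59925 × 6.66 ≈ 17.311 billion.

₹17.311 billion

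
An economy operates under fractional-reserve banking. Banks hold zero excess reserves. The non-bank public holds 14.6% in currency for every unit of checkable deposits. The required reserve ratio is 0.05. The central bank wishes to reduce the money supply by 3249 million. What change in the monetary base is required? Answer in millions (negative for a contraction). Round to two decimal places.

-555.68 million

The money multiplier is m = (1 + c) / (rr + c) = (1 + 0.146) / (0.05 + 0.146) ≈ 5.8469388.
ΔMB = ΔM / m = (−3249) / 5.8469388 ≈ -555.6754 million.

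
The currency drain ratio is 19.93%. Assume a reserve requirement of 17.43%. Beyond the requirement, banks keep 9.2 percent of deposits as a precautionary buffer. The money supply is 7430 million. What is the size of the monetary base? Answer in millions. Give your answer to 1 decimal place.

The money multiplier is m = (1 + c) / (rr + e + c) = (1 + 0.1993) / (0.1743 + 0.092 + 0.1993) ≈ 2.575816.
MB = M / m = 7430 / 2.575816 ≈ 2884.5228 million.

2884.5 million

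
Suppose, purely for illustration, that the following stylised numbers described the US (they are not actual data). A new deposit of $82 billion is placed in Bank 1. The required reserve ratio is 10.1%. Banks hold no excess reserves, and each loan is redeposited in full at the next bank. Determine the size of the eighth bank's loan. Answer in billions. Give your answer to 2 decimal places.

Each bank lends a fraction (1 − rr) = 0.8990 of the deposit it receives, so Bank 8 receives 82·0.8990^7 and lends 82·0.8990^8 ≈ 34.9858 billion.

$34.99 billion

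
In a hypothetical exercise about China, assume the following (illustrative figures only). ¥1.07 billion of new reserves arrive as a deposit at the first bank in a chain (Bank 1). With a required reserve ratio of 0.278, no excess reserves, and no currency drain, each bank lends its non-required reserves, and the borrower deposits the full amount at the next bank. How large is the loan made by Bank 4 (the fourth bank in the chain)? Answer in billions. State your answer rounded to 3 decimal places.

¥0.291 billion

Each bank lends a fraction (1 − rr) = 0.7220 of the deposit it receives, so Bank 4 receives 1.07·0.7220^3 and lends 1.07·0.7220^4 ≈ 0.2908 billion.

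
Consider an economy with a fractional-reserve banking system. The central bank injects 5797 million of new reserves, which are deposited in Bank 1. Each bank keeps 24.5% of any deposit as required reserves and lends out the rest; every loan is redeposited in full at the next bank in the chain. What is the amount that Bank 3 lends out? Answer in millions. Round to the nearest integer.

Each bank lends a fraction (1 − rr) = 0.7550 of the deposit it receives, so Bank 3 receives 5797·0.7550^2 and lends 5797·0.7550^3 ≈ 2494.8484 million.

2495 million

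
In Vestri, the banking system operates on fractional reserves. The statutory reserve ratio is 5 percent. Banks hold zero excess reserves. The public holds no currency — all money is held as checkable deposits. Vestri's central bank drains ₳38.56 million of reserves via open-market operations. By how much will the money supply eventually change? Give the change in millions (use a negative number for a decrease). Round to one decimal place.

-771.2 million

The simple money multiplier is m = 1/rr = 1/0.05 = 20.
An open-market sale reduces the monetary base by 38.56 million, so ΔM = m × ΔMB = 20 × (−38.56) = -771.2 million.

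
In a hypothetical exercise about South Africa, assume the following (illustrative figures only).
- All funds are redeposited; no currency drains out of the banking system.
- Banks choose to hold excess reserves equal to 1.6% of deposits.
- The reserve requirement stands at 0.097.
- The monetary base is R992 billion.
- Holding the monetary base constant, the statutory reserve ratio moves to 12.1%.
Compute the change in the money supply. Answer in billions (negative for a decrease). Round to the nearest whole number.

Initially m₁ = 1 / (0.097 + 0.016) ≈ 8.8496, so M₁ = 8.8496 × 992 = 8778.8032 billion.
After the change m₂ = 1 / (0.121 + 0.016) ≈ 7.2993, so M₂ = 7.2993 × 992 = 7240.9056 billion.
ΔM = M₂ − M₁ = 7240.9056 − 8778.8032 = -1537.8976 billion.

-1538 billion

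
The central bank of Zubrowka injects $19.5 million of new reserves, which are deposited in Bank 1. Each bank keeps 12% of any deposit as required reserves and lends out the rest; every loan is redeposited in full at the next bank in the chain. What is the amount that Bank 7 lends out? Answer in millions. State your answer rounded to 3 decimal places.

Each bank lends a fraction (1 − rr) = 0.8800 of the deposit it receives, so Bank 7 receives 19.5·0.8800^6 and lends 19.5·0.8800^7 ≈ 7.9692 million.

$7.969 million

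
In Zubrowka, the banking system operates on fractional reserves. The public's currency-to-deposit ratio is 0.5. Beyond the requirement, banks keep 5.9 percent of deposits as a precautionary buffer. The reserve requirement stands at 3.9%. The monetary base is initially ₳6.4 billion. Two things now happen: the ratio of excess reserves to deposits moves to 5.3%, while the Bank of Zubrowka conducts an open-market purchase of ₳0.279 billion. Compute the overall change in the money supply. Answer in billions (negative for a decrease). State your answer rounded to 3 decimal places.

₳0.870 billion

Before: m₁ = (1 + 0.5) / (0.039 + 0.059 + 0.5) ≈ 2.50836, MB₁ = 6.4, so M₁ = 2.50836 × 6.4 ≈ 16.0535 billion.
After: m₂ = (1 + 0.5) / (0.039 + 0.053 + 0.5) ≈ 2.53378, MB₂ = 6.4 + 0.279 = 6.679, so M₂ = 2.53378 × 6.679 ≈ 16.9231 billion.
ΔM = M₂ − M₁ = 16.9231 − 16.0535 = 0.8696 billion.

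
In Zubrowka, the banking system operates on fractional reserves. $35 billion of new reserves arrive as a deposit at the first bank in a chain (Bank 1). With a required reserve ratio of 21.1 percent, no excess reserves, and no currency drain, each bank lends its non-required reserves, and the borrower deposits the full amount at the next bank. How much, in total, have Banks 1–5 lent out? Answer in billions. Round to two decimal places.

Bank i lends (1 − rr)^i of the original deposit: Bank 1 lends 35·0.7890 = 27.6150, Bank 2 lends 35·0.7890² ≈ 21.7882, and so on.
Summing a geometric series: total = 35·[0.7890·(1 − 0.7890^5) / (1 − 0.7890)] ≈ 90.8595 billion.

$90.86 billion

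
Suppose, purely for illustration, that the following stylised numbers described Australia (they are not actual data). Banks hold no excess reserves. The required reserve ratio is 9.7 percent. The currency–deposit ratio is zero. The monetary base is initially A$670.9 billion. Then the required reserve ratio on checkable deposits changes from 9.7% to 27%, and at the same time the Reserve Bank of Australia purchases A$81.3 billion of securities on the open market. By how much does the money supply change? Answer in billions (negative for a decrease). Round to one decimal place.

Before: m₁ = 1 / (0.097) ≈ 10.30928, MB₁ = 670.9, so M₁ = 10.30928 × 670.9 ≈ 6916.496 billion.
After: m₂ = 1 / (0.27) ≈ 3.70370, MB₂ = 670.9 + 81.3 = 752.2, so M₂ = 3.70370 × 752.2 ≈ 2785.9231 billion.
ΔM = M₂ − M₁ = 2785.9231 − 6916.496 = -4130.5729 billion.

-4130.6 billion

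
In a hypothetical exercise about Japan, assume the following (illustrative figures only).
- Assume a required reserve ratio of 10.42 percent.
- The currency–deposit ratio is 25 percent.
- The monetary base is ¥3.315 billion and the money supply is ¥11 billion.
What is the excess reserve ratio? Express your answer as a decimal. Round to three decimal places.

Using m = M/MB = 11/3.315 ≈ 3.318250. Since m = (1 + c)/(c + rr + e), the denominator satisfies c + rr + e = (1 + c)/m = (1 + 0.25) / 3.318250 ≈ 0.376705.
With c = 0.25 and rr = 0.1042, the excess reserve ratio is 0.376705 − 0.25 − 0.1042 = 0.022505.

0.023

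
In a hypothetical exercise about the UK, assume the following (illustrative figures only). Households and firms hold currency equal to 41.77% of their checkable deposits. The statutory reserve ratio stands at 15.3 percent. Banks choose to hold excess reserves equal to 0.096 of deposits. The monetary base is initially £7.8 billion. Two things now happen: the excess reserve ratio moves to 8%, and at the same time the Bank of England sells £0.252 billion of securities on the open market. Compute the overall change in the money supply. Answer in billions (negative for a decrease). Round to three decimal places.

Before: m₁ = (1 + 0.4177) / (0.153 + 0.096 + 0.4177) ≈ 2.12644, MB₁ = 7.8, so M₁ = 2.12644 × 7.8 ≈ 16.5862 billion.
After: m₂ = (1 + 0.4177) / (0.153 + 0.08 + 0.4177) ≈ 2.17873, MB₂ = 7.8 − 0.252 = 7.548, so M₂ = 2.17873 × 7.548 ≈ 16.4451 billion.
ΔM = M₂ − M₁ = 16.4451 − 16.5862 = -0.1411 billion.

-0.141 billion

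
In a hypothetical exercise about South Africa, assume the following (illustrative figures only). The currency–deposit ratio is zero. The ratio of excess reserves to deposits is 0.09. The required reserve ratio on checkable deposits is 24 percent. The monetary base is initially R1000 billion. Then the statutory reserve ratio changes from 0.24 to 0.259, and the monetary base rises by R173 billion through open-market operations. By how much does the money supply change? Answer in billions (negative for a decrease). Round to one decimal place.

R330.7 billion

Before: m₁ = 1 / (0.24 + 0.09) ≈ 3.030303, MB₁ = 1000, so M₁ = 3.030303 × 1000 = 3030.303 billion.
After: m₂ = 1 / (0.259 + 0.09) ≈ 2.865330, MB₂ = 1000 + 173 = 1173, so M₂ = 2.865330 × 1173 ≈ 3361.0321 billion.
ΔM = M₂ − M₁ = 3361.0321 − 3030.303 = 330.7291 billion.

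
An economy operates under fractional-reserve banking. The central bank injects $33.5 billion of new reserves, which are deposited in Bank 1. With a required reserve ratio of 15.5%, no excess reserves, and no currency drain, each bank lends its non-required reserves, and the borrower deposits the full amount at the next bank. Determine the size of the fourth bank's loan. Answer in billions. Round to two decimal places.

Each bank lends a fraction (1 − rr) = 0.8450 of the deposit it receives, so Bank 4 receives 33.5·0.8450^3 and lends 33.5·0.8450^4 ≈ 17.0794 billion.

$17.08 billion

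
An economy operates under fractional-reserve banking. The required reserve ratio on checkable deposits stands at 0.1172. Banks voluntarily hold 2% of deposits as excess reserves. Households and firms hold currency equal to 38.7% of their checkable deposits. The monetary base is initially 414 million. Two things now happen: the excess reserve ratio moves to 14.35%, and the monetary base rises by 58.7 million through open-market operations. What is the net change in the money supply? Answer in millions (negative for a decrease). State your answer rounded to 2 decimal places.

-83.17 million

Before: m₁ = (1 + 0.387) / (0.1172 + 0.02 + 0.387) ≈ 2.645937, MB₁ = 414, so M₁ = 2.645937 × 414 ≈ 1095.4179 million.
After: m₂ = (1 + 0.387) / (0.1172 + 0.1435 + 0.387) ≈ 2.141423, MB₂ = 414 + 58.7 = 472.7, so M₂ = 2.141423 × 472.7 ≈ 1012.2507 million.
ΔM = M₂ − M₁ = 1012.2507 − 1095.4179 = -83.1672 million.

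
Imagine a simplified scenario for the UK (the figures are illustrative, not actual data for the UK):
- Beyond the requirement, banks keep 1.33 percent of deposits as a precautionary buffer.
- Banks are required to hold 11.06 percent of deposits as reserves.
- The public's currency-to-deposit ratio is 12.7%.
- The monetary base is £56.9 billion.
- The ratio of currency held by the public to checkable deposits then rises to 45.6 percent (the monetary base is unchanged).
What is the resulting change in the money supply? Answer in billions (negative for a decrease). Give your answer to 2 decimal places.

-112.72 billion

Initially m₁ = (1 + 0.127) / (0.1106 + 0.0133 + 0.127) ≈ 4.49183, so M₁ = 4.49183 × 56.9 ≈ 255.5851 billion.
After the change m₂ = (1 + 0.456) / (0.1106 + 0.0133 + 0.456) ≈ 2.51078, so M₂ = 2.51078 × 56.9 ≈ 142.8634 billion.
ΔM = M₂ − M₁ = 142.8634 − 255.5851 = -112.7217 billion.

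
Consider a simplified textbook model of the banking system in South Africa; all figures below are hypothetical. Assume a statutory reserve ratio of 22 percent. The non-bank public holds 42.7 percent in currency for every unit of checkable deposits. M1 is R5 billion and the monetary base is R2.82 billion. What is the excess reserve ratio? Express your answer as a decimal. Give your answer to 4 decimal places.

0.1578

Using m = M/MB = 5/2.82 ≈ 1.773050. Since m = (1 + c)/(c + rr + e), the denominator satisfies c + rr + e = (1 + c)/m = (1 + 0.427) / 1.773050 ≈ 0.804828.
With c = 0.427 and rr = 0.22, the excess reserve ratio is 0.804828 − 0.427 − 0.22 = 0.157828.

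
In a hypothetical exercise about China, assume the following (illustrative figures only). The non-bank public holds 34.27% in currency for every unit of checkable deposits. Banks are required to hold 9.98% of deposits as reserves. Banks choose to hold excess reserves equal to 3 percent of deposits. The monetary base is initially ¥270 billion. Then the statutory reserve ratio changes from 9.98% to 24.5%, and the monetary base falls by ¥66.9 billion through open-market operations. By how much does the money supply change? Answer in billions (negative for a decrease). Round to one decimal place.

-325.8 billion

Before: m₁ = (1 + 0.3427) / (0.0998 + 0.03 + 0.3427) ≈ 2.84169, MB₁ = 270, so M₁ = 2.84169 × 270 = 767.2563 billion.
After: m₂ = (1 + 0.3427) / (0.245 + 0.03 + 0.3427) ≈ 2.17371, MB₂ = 270 − 66.9 = 203.1, so M₂ = 2.17371 × 203.1 ≈ 441.4805 billion.
ΔM = M₂ − M₁ = 441.4805 − 767.2563 = -325.7758 billion.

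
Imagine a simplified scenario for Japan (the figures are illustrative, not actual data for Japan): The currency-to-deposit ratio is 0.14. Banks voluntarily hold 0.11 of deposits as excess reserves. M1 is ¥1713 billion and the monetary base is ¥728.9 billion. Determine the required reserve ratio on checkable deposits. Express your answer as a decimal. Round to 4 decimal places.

Using m = M/MB = 1713/728.9 ≈ 2.350117. Since m = (1 + c)/(c + rr + e), the denominator satisfies c + rr + e = (1 + c)/m = (1 + 0.14) / 2.350117 ≈ 0.485082.
With c = 0.14 and e = 0.11, the required reserve ratio on checkable deposits is 0.485082 − 0.14 − 0.11 = 0.235082.

0.2351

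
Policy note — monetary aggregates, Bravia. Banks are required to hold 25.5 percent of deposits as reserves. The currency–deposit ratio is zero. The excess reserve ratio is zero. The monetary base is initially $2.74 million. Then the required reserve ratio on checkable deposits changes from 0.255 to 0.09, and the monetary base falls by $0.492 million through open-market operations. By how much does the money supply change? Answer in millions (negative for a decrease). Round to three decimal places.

Before: m₁ = 1 / (0.255) ≈ 3.92157, MB₁ = 2.74, so M₁ = 3.92157 × 2.74 ≈ 10.7451 million.
After: m₂ = 1 / (0.09) ≈ 11.11111, MB₂ = 2.74 − 0.492 = 2.248, so M₂ = 11.11111 × 2.248 ≈ 24.9778 million.
ΔM = M₂ − M₁ = 24.9778 − 10.7451 = 14.2327 million.

$14.233 million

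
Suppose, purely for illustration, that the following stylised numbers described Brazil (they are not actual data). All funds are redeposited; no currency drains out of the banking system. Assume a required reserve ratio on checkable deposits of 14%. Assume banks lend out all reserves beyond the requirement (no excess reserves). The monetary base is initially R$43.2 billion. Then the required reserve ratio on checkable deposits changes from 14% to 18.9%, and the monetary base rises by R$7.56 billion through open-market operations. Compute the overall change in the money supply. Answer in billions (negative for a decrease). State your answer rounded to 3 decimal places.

Before: m₁ = 1 / (0.14) ≈ 7.142857, MB₁ = 43.2, so M₁ = 7.142857 × 43.2 ≈ 308.5714 billion.
After: m₂ = 1 / (0.189) ≈ 5.291005, MB₂ = 43.2 + 7.56 = 50.76, so M₂ = 5.291005 × 50.76 ≈ 268.5714 billion.
ΔM = M₂ − M₁ = 268.5714 − 308.5714 = -40 billion.

-40.000 billion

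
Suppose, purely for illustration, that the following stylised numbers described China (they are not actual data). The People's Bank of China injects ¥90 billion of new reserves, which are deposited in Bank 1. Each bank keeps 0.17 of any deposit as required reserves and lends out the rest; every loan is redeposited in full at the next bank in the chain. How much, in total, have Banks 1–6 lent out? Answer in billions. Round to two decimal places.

¥295.75 billion

Bank i lends (1 − rr)^i of the original deposit: Bank 1 lends 90·0.8300 = 74.7000, Bank 2 lends 90·0.8300² = 62.0010, and so on.
Summing a geometric series: total = 90·[0.8300·(1 − 0.8300^6) / (1 − 0.8300)] ≈ 295.7503 billion.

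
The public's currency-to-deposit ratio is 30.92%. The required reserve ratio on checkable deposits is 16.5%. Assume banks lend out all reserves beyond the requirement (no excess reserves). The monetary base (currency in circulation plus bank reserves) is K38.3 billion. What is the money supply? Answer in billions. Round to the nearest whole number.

The money multiplier is m = (1 + c) / (rr + c) = (1 + 0.3092) / (0.165 + 0.3092) ≈ 2.7609.
So M = m × MB = 2.7609 × 38.3 ≈ 105.7425 billion.

K106 billion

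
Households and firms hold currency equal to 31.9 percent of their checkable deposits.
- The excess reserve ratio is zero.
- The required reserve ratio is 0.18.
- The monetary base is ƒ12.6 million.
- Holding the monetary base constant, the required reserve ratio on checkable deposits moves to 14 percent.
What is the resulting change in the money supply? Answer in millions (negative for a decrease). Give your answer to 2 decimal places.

Initially m₁ = (1 + 0.319) / (0.18 + 0.319) ≈ 2.64329, so M₁ = 2.64329 × 12.6 ≈ 33.3055 million.
After the change m₂ = (1 + 0.319) / (0.14 + 0.319) ≈ 2.87364, so M₂ = 2.87364 × 12.6 ≈ 36.2079 million.
ΔM = M₂ − M₁ = 36.2079 − 33.3055 = 2.9024 million.

ƒ2.90 million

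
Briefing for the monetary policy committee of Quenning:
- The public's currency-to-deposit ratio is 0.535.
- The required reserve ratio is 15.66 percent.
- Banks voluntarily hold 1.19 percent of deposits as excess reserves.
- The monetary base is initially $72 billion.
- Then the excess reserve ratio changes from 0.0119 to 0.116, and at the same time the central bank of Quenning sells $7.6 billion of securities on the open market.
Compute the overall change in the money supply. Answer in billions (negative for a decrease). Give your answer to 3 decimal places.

-34.696 billion

Before: m₁ = (1 + 0.535) / (0.1566 + 0.0119 + 0.535) ≈ 2.181947, MB₁ = 72, so M₁ = 2.181947 × 72 ≈ 157.1002 billion.
After: m₂ = (1 + 0.535) / (0.1566 + 0.116 + 0.535) ≈ 1.900693, MB₂ = 72 − 7.6 = 64.4, so M₂ = 1.900693 × 64.4 ≈ 122.4046 billion.
ΔM = M₂ − M₁ = 122.4046 − 157.1002 = -34.6956 billion.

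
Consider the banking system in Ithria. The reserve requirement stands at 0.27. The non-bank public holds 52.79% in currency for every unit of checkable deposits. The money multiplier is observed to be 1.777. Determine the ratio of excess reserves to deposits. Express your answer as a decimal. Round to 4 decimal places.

Using m = 1.777. Since m = (1 + c)/(c + rr + e), the denominator satisfies c + rr + e = (1 + c)/m = (1 + 0.5279) / 1.777 ≈ 0.859820.
With c = 0.5279 and rr = 0.27, the ratio of excess reserves to deposits is 0.859820 − 0.5279 − 0.27 = 0.06192.

0.0619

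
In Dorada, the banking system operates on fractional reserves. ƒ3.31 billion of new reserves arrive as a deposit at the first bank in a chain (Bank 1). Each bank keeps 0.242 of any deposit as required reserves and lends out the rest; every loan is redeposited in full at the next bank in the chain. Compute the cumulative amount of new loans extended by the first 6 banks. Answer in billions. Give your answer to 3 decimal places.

Bank i lends (1 − rr)^i of the original deposit: Bank 1 lends 3.31·0.7580 ≈ 2.5090, Bank 2 lends 3.31·0.7580² ≈ 1.9018, and so on.
Summing a geometric series: total = 3.31·[0.7580·(1 − 0.7580^6) / (1 − 0.7580)] ≈ 8.4012 billion.

ƒ8.401 billion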